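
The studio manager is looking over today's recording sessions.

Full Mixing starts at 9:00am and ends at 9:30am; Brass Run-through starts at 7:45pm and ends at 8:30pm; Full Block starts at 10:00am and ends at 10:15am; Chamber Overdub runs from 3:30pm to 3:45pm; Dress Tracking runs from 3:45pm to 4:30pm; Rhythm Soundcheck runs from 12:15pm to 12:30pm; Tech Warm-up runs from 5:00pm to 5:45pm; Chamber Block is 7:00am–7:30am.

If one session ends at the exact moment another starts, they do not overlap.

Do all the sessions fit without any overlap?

Yes

Sorted by start: Chamber Block, Full Mixing, Full Block, Rhythm Soundcheck, Chamber Overdub, Dress Tracking, Tech Warm-up, Brass Run-through.
Full Mixing starts after Chamber Block ends, so nothing later overlaps Chamber Block either.
Full Block starts after Full Mixing ends, so nothing later overlaps Full Mixing either.
Rhythm Soundcheck starts after Full Block ends, so nothing later overlaps Full Block either.
Chamber Overdub starts after Rhythm Soundcheck ends, so nothing later overlaps Rhythm Soundcheck either.
Dress Tracking starts exactly when Chamber Overdub ends (back-to-back, no overlap), so nothing later overlaps Chamber Overdub either.
Tech Warm-up starts after Dress Tracking ends, so nothing later overlaps Dress Tracking either.
Brass Run-through starts after Tech Warm-up ends.
Every pair is clear; the schedule has no overlaps.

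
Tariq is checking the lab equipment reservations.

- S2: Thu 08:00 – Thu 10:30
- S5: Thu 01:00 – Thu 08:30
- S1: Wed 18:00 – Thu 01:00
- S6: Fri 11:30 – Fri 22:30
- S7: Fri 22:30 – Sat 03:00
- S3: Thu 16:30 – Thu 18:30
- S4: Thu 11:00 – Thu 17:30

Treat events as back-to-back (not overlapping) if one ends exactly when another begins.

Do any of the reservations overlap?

Sorted by start: S1, S5, S2, S4, S3, S6, S7.
S5 starts exactly when S1 ends (back-to-back, no overlap) — done with S1.
S2 starts before S5 ends → S5 and S2 overlap.
That's a conflict, so the schedule is not conflict-free.

Yes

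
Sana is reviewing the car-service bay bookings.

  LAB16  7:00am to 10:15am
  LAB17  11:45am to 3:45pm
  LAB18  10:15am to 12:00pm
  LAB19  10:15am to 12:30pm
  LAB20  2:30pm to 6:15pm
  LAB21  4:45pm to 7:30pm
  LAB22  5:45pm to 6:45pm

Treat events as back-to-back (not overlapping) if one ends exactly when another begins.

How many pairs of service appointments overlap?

Sorted by start: LAB16, LAB18, LAB19, LAB17, LAB20, LAB21, LAB22.
LAB18 starts exactly when LAB16 ends (back-to-back, no overlap), so LAB16 has no further overlaps.
LAB19 starts before LAB18 ends → LAB18 and LAB19 overlap.
LAB17 starts before LAB18 ends → LAB18 and LAB17 overlap.
LAB20 starts after LAB18 ends, so LAB18 has no further overlaps.
LAB17 starts before LAB19 ends → LAB19 and LAB17 overlap.
LAB20 starts after LAB19 ends, so LAB19 has no further overlaps.
LAB20 starts before LAB17 ends → LAB17 and LAB20 overlap.
LAB21 starts after LAB17 ends, so LAB17 has no further overlaps.
LAB21 starts before LAB20 ends → LAB20 and LAB21 overlap.
LAB22 starts before LAB20 ends → LAB20 and LAB22 overlap.
LAB22 starts before LAB21 ends → LAB21 and LAB22 overlap.
Overlapping pairs: LAB17 & LAB18, LAB17 & LAB19, LAB17 & LAB20, LAB18 & LAB19, LAB20 & LAB21, LAB20 & LAB22, LAB21 & LAB22 — 7 in total.

7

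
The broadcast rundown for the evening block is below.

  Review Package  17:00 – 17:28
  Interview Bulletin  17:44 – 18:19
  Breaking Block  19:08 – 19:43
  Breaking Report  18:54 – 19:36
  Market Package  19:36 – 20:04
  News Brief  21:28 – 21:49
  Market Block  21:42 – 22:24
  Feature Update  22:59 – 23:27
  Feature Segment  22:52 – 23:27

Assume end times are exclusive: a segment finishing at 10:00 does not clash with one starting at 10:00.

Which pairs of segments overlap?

Sorted by start: Review Package, Interview Bulletin, Breaking Report, Breaking Block, Market Package, News Brief, Market Block, Feature Segment, Feature Update.
Interview Bulletin starts after Review Package ends; Review Package is clear from here.
Breaking Report starts after Interview Bulletin ends; Interview Bulletin is clear from here.
Breaking Block starts before Breaking Report ends → Breaking Report and Breaking Block overlap.
Market Package starts exactly when Breaking Report ends (back-to-back, no overlap); Breaking Report is clear from here.
Market Package starts before Breaking Block ends → Breaking Block and Market Package overlap.
News Brief starts after Breaking Block ends; Breaking Block is clear from here.
News Brief starts after Market Package ends; Market Package is clear from here.
Market Block starts before News Brief ends → News Brief and Market Block overlap.
Feature Segment starts after News Brief ends; News Brief is clear from here.
Feature Segment starts after Market Block ends; Market Block is clear from here.
Feature Update starts before Feature Segment ends → Feature Segment and Feature Update overlap.

Breaking Block & Breaking Report, Breaking Block & Market Package, Feature Segment & Feature Update, Market Block & News Brief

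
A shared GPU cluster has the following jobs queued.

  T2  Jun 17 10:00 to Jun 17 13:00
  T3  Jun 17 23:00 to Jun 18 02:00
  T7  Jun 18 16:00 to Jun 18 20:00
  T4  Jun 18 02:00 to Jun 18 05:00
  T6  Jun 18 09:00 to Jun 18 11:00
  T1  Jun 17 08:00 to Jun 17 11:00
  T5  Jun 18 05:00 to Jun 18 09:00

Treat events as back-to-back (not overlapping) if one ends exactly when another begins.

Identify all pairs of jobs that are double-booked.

Sorted by start: T1, T2, T3, T4, T5, T6, T7.
T2 starts before T1 ends → T1 and T2 overlap.
T3 starts after T1 ends, so T1 has no further overlaps.
T3 starts after T2 ends, so T2 has no further overlaps.
T4 starts exactly when T3 ends (back-to-back, no overlap), so T3 has no further overlaps.
T5 starts exactly when T4 ends (back-to-back, no overlap), so T4 has no further overlaps.
T6 starts exactly when T5 ends (back-to-back, no overlap), so T5 has no further overlaps.
T7 starts after T6 ends.

T1 & T2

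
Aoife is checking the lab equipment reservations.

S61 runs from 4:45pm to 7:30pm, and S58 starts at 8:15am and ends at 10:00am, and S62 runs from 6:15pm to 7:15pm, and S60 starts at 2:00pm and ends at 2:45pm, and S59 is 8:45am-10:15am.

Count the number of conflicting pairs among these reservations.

2

Check each pair: they overlap iff neither finishes before the other starts.
Sorted by start: S58, S59, S60, S61, S62.
S59 starts before S58 ends → S58 and S59 overlap.
S60 starts after S58 ends; S58 is clear from here.
S60 starts after S59 ends; S59 is clear from here.
S61 starts after S60 ends; S60 is clear from here.
S62 starts before S61 ends → S61 and S62 overlap.
Overlapping pairs: S58 & S59, S61 & S62 — 2 in total.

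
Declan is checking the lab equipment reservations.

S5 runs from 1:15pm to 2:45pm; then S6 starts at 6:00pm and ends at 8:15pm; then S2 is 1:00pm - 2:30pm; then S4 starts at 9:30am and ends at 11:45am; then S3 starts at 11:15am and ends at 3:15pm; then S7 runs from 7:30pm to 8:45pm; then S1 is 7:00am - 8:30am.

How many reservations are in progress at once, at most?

Walk through starts and ends in time order (an end at T is processed before a start at T):
7:00am start S1 → 1
8:30am end S1 → 0
9:30am start S4 → 1
11:15am start S3 → 2
11:45am end S4 → 1
1:00pm start S2 → 2
1:15pm start S5 → 3
2:30pm end S2 → 2
2:45pm end S5 → 1
3:15pm end S3 → 0
6:00pm start S6 → 1
7:30pm start S7 → 2
8:15pm end S6 → 1
8:45pm end S7 → 0
Peak is 3, at 1:15pm (S2, S3, S5).

3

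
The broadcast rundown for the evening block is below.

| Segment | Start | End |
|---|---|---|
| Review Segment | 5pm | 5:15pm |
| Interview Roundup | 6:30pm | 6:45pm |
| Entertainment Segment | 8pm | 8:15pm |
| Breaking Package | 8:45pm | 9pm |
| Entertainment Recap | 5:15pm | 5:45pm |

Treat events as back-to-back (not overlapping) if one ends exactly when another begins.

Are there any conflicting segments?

No

Sorted by start: Review Segment, Entertainment Recap, Interview Roundup, Entertainment Segment, Breaking Package.
Entertainment Recap starts exactly when Review Segment ends (back-to-back, no overlap), so Review Segment has no further overlaps.
Interview Roundup starts after Entertainment Recap ends, so Entertainment Recap has no further overlaps.
Entertainment Segment starts after Interview Roundup ends, so Interview Roundup has no further overlaps.
Breaking Package starts after Entertainment Segment ends.
Every pair is clear; the schedule has no overlaps.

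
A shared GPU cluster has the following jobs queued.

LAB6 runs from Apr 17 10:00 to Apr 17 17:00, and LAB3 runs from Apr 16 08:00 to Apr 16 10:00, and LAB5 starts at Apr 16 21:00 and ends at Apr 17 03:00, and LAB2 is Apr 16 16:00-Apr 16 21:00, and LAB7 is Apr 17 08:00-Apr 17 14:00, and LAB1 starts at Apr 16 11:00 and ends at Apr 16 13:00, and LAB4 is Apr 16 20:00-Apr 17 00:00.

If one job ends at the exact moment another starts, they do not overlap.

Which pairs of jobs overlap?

LAB2 & LAB4, LAB4 & LAB5, LAB6 & LAB7

Sorted by start: LAB3, LAB1, LAB2, LAB4, LAB5, LAB7, LAB6.
LAB1 starts after LAB3 ends; LAB3 is clear from here.
LAB2 starts after LAB1 ends; LAB1 is clear from here.
LAB4 starts before LAB2 ends → LAB2 and LAB4 overlap.
LAB5 starts exactly when LAB2 ends (back-to-back, no overlap); LAB2 is clear from here.
LAB5 starts before LAB4 ends → LAB4 and LAB5 overlap.
LAB7 starts after LAB4 ends; LAB4 is clear from here.
LAB7 starts after LAB5 ends; LAB5 is clear from here.
LAB6 starts before LAB7 ends → LAB7 and LAB6 overlap.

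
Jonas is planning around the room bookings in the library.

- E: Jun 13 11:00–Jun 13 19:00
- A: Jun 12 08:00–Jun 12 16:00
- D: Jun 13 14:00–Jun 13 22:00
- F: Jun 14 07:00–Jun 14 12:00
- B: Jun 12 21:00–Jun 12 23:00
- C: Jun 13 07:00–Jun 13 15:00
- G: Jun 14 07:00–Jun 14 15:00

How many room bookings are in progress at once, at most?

3

Sort all start/end points and keep a running count:
Jun 12 08:00 start A → 1
Jun 12 16:00 end A → 0
Jun 12 21:00 start B → 1
Jun 12 23:00 end B → 0
Jun 13 07:00 start C → 1
Jun 13 11:00 start E → 2
Jun 13 14:00 start D → 3
Jun 13 15:00 end C → 2
Jun 13 19:00 end E → 1
Jun 13 22:00 end D → 0
Jun 14 07:00 start F → 1
Jun 14 07:00 start G → 2
Jun 14 12:00 end F → 1
Jun 14 15:00 end G → 0
Peak is 3, at Jun 13 14:00 (C, D, E).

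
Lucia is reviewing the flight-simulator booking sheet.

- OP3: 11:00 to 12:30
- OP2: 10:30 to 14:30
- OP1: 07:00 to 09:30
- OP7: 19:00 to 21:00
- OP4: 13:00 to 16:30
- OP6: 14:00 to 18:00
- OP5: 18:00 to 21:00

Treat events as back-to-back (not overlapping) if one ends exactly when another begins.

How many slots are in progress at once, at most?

3

Walk through starts and ends in time order (an end at T is processed before a start at T):
07:00 start OP1 → 1
09:30 end OP1 → 0
10:30 start OP2 → 1
11:00 start OP3 → 2
12:30 end OP3 → 1
13:00 start OP4 → 2
14:00 start OP6 → 3
14:30 end OP2 → 2
16:30 end OP4 → 1
18:00 end OP6 → 0
18:00 start OP5 → 1
19:00 start OP7 → 2
21:00 end OP5 → 1
21:00 end OP7 → 0
Peak is 3, at 14:00 (OP2, OP4, OP6).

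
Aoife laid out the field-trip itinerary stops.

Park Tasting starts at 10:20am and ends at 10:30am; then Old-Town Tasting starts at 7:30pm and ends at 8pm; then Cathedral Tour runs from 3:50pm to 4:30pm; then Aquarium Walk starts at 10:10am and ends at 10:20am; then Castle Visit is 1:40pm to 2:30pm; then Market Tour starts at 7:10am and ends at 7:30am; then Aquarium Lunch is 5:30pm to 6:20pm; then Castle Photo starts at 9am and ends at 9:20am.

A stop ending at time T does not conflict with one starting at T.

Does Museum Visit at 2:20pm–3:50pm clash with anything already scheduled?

Yes — it overlaps Castle Visit

Market Tour: ends 7:30am at or before Museum Visit starts 2:20pm → clear.
Castle Photo: ends 9:20am at or before Museum Visit starts 2:20pm → clear.
Aquarium Walk: ends 10:20am at or before Museum Visit starts 2:20pm → clear.
Park Tasting: ends 10:30am at or before Museum Visit starts 2:20pm → clear.
Castle Visit: starts 1:40pm before Museum Visit ends 3:50pm, and ends 2:30pm after Museum Visit starts 2:20pm → overlap.
Cathedral Tour: starts 3:50pm at or after Museum Visit ends 3:50pm → clear.
Aquarium Lunch: starts 5:30pm at or after Museum Visit ends 3:50pm → clear.
Old-Town Tasting: starts 7:30pm at or after Museum Visit ends 3:50pm → clear.
Museum Visit overlaps Castle Visit.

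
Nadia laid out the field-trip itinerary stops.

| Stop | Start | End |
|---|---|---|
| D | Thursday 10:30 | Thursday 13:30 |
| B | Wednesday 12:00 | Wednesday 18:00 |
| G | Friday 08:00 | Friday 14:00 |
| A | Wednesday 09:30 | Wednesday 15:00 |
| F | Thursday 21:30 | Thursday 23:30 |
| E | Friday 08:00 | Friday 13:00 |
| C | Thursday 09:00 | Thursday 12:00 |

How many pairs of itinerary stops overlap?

3

Sorted by start: A, B, C, D, F, E, G.
B starts before A ends → A and B overlap.
C starts after A ends — done with A.
C starts after B ends — done with B.
D starts before C ends → C and D overlap.
F starts after C ends — done with C.
F starts after D ends — done with D.
E starts after F ends — done with F.
G starts before E ends → E and G overlap.
Overlapping pairs: A & B, C & D, E & G — 3 in total.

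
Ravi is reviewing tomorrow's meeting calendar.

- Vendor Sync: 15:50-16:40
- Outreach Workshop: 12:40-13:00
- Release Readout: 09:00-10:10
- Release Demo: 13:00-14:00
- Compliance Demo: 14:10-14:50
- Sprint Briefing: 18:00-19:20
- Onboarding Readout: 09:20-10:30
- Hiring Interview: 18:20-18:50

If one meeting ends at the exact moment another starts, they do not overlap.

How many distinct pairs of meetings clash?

Sorted by start: Release Readout, Onboarding Readout, Outreach Workshop, Release Demo, Compliance Demo, Vendor Sync, Sprint Briefing, Hiring Interview.
Onboarding Readout starts before Release Readout ends → Release Readout and Onboarding Readout overlap.
Outreach Workshop starts after Release Readout ends — done with Release Readout.
Outreach Workshop starts after Onboarding Readout ends — done with Onboarding Readout.
Release Demo starts exactly when Outreach Workshop ends (back-to-back, no overlap) — done with Outreach Workshop.
Compliance Demo starts after Release Demo ends — done with Release Demo.
Vendor Sync starts after Compliance Demo ends — done with Compliance Demo.
Sprint Briefing starts after Vendor Sync ends — done with Vendor Sync.
Hiring Interview starts before Sprint Briefing ends → Sprint Briefing and Hiring Interview overlap.
Overlapping pairs: Hiring Interview & Sprint Briefing, Onboarding Readout & Release Readout — 2 in total.

2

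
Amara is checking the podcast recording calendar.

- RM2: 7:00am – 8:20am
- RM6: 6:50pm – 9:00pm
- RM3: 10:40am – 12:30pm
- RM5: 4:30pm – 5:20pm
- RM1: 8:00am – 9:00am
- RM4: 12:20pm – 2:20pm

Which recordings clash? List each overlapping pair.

RM1 & RM2, RM3 & RM4

Check each pair: they overlap iff neither finishes before the other starts.
Sorted by start: RM2, RM1, RM3, RM4, RM5, RM6.
RM1 starts before RM2 ends → RM2 and RM1 overlap.
RM3 starts after RM2 ends, so RM2 has no further overlaps.
RM3 starts after RM1 ends, so RM1 has no further overlaps.
RM4 starts before RM3 ends → RM3 and RM4 overlap.
RM5 starts after RM3 ends, so RM3 has no further overlaps.
RM5 starts after RM4 ends, so RM4 has no further overlaps.
RM6 starts after RM5 ends.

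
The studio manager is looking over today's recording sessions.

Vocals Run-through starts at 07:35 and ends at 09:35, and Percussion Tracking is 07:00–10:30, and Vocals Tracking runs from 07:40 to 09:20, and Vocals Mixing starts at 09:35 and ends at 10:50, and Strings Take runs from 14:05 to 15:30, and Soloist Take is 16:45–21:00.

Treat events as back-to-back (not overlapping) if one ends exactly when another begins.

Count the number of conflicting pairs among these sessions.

4

Sorted by start: Percussion Tracking, Vocals Run-through, Vocals Tracking, Vocals Mixing, Strings Take, Soloist Take.
Vocals Run-through starts before Percussion Tracking ends → Percussion Tracking and Vocals Run-through overlap.
Vocals Tracking starts before Percussion Tracking ends → Percussion Tracking and Vocals Tracking overlap.
Vocals Mixing starts before Percussion Tracking ends → Percussion Tracking and Vocals Mixing overlap.
Strings Take starts after Percussion Tracking ends, so Percussion Tracking has no further overlaps.
Vocals Tracking starts before Vocals Run-through ends → Vocals Run-through and Vocals Tracking overlap.
Vocals Mixing starts exactly when Vocals Run-through ends (back-to-back, no overlap), so Vocals Run-through has no further overlaps.
Vocals Mixing starts after Vocals Tracking ends, so Vocals Tracking has no further overlaps.
Strings Take starts after Vocals Mixing ends, so Vocals Mixing has no further overlaps.
Soloist Take starts after Strings Take ends.
Overlapping pairs: Percussion Tracking & Vocals Mixing, Percussion Tracking & Vocals Run-through, Percussion Tracking & Vocals Tracking, Vocals Run-through & Vocals Tracking — 4 in total.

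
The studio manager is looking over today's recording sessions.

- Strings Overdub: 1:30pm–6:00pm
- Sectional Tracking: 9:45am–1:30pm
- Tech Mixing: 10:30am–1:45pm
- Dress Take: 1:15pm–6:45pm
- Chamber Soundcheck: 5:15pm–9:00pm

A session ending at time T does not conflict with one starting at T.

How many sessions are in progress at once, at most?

Sort all start/end points and keep a running count:
9:45am start Sectional Tracking → 1
10:30am start Tech Mixing → 2
1:15pm start Dress Take → 3
1:30pm end Sectional Tracking → 2
1:30pm start Strings Overdub → 3
1:45pm end Tech Mixing → 2
5:15pm start Chamber Soundcheck → 3
6:00pm end Strings Overdub → 2
6:45pm end Dress Take → 1
9:00pm end Chamber Soundcheck → 0
Peak is 3, at 1:15pm (Dress Take, Sectional Tracking, Tech Mixing).

3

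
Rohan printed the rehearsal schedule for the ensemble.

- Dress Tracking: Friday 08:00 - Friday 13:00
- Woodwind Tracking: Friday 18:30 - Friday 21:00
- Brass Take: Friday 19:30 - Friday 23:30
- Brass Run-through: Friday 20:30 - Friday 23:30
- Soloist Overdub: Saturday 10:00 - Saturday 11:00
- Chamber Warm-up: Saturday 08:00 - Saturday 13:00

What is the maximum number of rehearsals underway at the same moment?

3

Sort all start/end points and keep a running count:
Friday 08:00 start Dress Tracking → 1
Friday 13:00 end Dress Tracking → 0
Friday 18:30 start Woodwind Tracking → 1
Friday 19:30 start Brass Take → 2
Friday 20:30 start Brass Run-through → 3
Friday 21:00 end Woodwind Tracking → 2
Friday 23:30 end Brass Run-through → 1
Friday 23:30 end Brass Take → 0
Saturday 08:00 start Chamber Warm-up → 1
Saturday 10:00 start Soloist Overdub → 2
Saturday 11:00 end Soloist Overdub → 1
Saturday 13:00 end Chamber Warm-up → 0
Peak is 3, at Friday 20:30 (Brass Run-through, Brass Take, Woodwind Tracking).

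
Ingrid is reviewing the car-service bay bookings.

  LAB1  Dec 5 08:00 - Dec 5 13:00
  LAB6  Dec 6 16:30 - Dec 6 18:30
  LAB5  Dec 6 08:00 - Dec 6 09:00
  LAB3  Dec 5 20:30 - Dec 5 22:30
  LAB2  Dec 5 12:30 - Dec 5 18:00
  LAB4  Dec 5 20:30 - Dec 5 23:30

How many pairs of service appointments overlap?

Check each pair: they overlap iff neither finishes before the other starts.
Sorted by start: LAB1, LAB2, LAB3, LAB4, LAB5, LAB6.
LAB2 starts before LAB1 ends → LAB1 and LAB2 overlap.
LAB3 starts after LAB1 ends, so nothing later overlaps LAB1 either.
LAB3 starts after LAB2 ends, so nothing later overlaps LAB2 either.
LAB4 starts before LAB3 ends → LAB3 and LAB4 overlap.
LAB5 starts after LAB3 ends, so nothing later overlaps LAB3 either.
LAB5 starts after LAB4 ends, so nothing later overlaps LAB4 either.
LAB6 starts after LAB5 ends.
Overlapping pairs: LAB1 & LAB2, LAB3 & LAB4 — 2 in total.

2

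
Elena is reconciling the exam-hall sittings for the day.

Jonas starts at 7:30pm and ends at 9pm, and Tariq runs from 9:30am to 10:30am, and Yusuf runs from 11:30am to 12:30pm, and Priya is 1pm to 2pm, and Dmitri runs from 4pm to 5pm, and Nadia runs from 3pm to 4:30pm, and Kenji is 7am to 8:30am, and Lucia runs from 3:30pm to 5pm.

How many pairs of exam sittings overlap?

3

Two intervals overlap when each starts before the other ends.
Sorted by start: Kenji, Tariq, Yusuf, Priya, Nadia, Lucia, Dmitri, Jonas.
Tariq starts after Kenji ends — done with Kenji.
Yusuf starts after Tariq ends — done with Tariq.
Priya starts after Yusuf ends — done with Yusuf.
Nadia starts after Priya ends — done with Priya.
Lucia starts before Nadia ends → Nadia and Lucia overlap.
Dmitri starts before Nadia ends → Nadia and Dmitri overlap.
Jonas starts after Nadia ends.
Dmitri starts before Lucia ends → Lucia and Dmitri overlap.
Jonas starts after Lucia ends.
Jonas starts after Dmitri ends.
Overlapping pairs: Dmitri & Lucia, Dmitri & Nadia, Lucia & Nadia — 3 in total.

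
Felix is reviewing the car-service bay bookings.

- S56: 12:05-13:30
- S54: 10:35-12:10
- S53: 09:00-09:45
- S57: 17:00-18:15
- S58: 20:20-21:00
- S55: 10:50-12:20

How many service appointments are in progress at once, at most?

3

Walk through starts and ends in time order (an end at T is processed before a start at T):
09:00 start S53 → 1
09:45 end S53 → 0
10:35 start S54 → 1
10:50 start S55 → 2
12:05 start S56 → 3
12:10 end S54 → 2
12:20 end S55 → 1
13:30 end S56 → 0
17:00 start S57 → 1
18:15 end S57 → 0
20:20 start S58 → 1
21:00 end S58 → 0
Peak is 3, at 12:05 (S54, S55, S56).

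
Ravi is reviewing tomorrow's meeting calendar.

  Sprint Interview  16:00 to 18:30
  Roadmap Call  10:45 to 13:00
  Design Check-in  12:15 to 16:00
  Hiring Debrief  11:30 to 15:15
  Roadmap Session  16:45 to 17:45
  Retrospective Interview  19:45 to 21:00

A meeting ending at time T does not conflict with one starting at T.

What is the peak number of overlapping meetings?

3

Walk through starts and ends in time order (an end at T is processed before a start at T):
10:45 start Roadmap Call → 1
11:30 start Hiring Debrief → 2
12:15 start Design Check-in → 3
13:00 end Roadmap Call → 2
15:15 end Hiring Debrief → 1
16:00 end Design Check-in → 0
16:00 start Sprint Interview → 1
16:45 start Roadmap Session → 2
17:45 end Roadmap Session → 1
18:30 end Sprint Interview → 0
19:45 start Retrospective Interview → 1
21:00 end Retrospective Interview → 0
Peak is 3, at 12:15 (Design Check-in, Hiring Debrief, Roadmap Call).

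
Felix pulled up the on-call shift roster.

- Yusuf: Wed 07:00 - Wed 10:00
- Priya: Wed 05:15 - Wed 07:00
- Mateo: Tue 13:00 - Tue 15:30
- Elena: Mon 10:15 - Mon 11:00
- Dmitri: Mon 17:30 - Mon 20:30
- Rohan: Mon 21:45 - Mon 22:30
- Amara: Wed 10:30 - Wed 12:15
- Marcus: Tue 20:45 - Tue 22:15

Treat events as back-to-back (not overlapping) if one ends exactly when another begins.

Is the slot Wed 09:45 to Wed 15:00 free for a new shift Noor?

No — it overlaps Amara, Yusuf

Elena: ends Mon 11:00 at or before Noor starts Wed 09:45 → clear.
Dmitri: ends Mon 20:30 at or before Noor starts Wed 09:45 → clear.
Rohan: ends Mon 22:30 at or before Noor starts Wed 09:45 → clear.
Mateo: ends Tue 15:30 at or before Noor starts Wed 09:45 → clear.
Marcus: ends Tue 22:15 at or before Noor starts Wed 09:45 → clear.
Priya: ends Wed 07:00 at or before Noor starts Wed 09:45 → clear.
Yusuf: starts Wed 07:00 before Noor ends Wed 15:00, and ends Wed 10:00 after Noor starts Wed 09:45 → overlap.
Amara: starts Wed 10:30 before Noor ends Wed 15:00, and ends Wed 12:15 after Noor starts Wed 09:45 → overlap.
Noor overlaps Yusuf, Amara.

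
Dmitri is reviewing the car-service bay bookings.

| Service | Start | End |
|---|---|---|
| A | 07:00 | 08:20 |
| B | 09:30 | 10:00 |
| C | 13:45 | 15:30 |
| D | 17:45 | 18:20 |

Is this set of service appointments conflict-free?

Two intervals overlap when each starts before the other ends.
Sorted by start: A, B, C, D.
B starts after A ends, so nothing later overlaps A either.
C starts after B ends, so nothing later overlaps B either.
D starts after C ends.
Every pair is clear; the schedule has no overlaps.

Yes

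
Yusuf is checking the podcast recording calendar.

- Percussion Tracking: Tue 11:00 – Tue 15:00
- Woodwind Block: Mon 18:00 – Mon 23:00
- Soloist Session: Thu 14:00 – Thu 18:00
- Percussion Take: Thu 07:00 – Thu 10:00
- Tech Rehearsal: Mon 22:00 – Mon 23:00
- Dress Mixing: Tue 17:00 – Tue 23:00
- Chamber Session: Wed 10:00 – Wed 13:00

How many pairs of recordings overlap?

Sorted by start: Woodwind Block, Tech Rehearsal, Percussion Tracking, Dress Mixing, Chamber Session, Percussion Take, Soloist Session.
Tech Rehearsal starts before Woodwind Block ends → Woodwind Block and Tech Rehearsal overlap.
Percussion Tracking starts after Woodwind Block ends, so Woodwind Block has no further overlaps.
Percussion Tracking starts after Tech Rehearsal ends, so Tech Rehearsal has no further overlaps.
Dress Mixing starts after Percussion Tracking ends, so Percussion Tracking has no further overlaps.
Chamber Session starts after Dress Mixing ends, so Dress Mixing has no further overlaps.
Percussion Take starts after Chamber Session ends, so Chamber Session has no further overlaps.
Soloist Session starts after Percussion Take ends.
Overlapping pairs: Tech Rehearsal & Woodwind Block — 1 in total.

1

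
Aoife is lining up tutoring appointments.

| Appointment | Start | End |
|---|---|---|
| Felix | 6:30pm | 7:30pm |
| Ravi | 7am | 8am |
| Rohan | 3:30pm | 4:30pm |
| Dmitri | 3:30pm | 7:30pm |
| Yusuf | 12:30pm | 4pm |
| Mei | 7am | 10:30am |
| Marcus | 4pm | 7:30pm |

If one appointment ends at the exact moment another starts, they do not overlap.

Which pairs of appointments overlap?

Dmitri & Felix, Dmitri & Marcus, Dmitri & Rohan, Dmitri & Yusuf, Felix & Marcus, Marcus & Rohan, Mei & Ravi, Rohan & Yusuf

Two intervals overlap when each starts before the other ends.
Sorted by start: Mei, Ravi, Yusuf, Dmitri, Rohan, Marcus, Felix.
Ravi starts before Mei ends → Mei and Ravi overlap.
Yusuf starts after Mei ends; Mei is clear from here.
Yusuf starts after Ravi ends; Ravi is clear from here.
Dmitri starts before Yusuf ends → Yusuf and Dmitri overlap.
Rohan starts before Yusuf ends → Yusuf and Rohan overlap.
Marcus starts exactly when Yusuf ends (back-to-back, no overlap); Yusuf is clear from here.
Rohan starts before Dmitri ends → Dmitri and Rohan overlap.
Marcus starts before Dmitri ends → Dmitri and Marcus overlap.
Felix starts before Dmitri ends → Dmitri and Felix overlap.
Marcus starts before Rohan ends → Rohan and Marcus overlap.
Felix starts after Rohan ends.
Felix starts before Marcus ends → Marcus and Felix overlap.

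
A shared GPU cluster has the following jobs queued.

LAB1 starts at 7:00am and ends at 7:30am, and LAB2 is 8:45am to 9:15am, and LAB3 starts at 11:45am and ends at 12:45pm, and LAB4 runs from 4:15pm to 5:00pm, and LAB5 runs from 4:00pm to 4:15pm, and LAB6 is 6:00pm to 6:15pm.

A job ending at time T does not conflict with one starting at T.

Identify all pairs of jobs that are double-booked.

Sorted by start: LAB1, LAB2, LAB3, LAB5, LAB4, LAB6.
LAB2 starts after LAB1 ends, so LAB1 has no further overlaps.
LAB3 starts after LAB2 ends, so LAB2 has no further overlaps.
LAB5 starts after LAB3 ends, so LAB3 has no further overlaps.
LAB4 starts exactly when LAB5 ends (back-to-back, no overlap), so LAB5 has no further overlaps.
LAB6 starts after LAB4 ends.

no overlapping pairs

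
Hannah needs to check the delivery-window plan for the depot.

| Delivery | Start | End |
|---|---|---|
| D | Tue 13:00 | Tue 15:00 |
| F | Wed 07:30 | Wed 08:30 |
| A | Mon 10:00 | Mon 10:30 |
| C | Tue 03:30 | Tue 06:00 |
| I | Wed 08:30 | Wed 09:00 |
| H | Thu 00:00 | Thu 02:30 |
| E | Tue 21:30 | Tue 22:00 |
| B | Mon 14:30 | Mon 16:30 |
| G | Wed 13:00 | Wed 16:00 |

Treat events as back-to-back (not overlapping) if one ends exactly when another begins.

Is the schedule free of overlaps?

Two intervals overlap when each starts before the other ends.
Sorted by start: A, B, C, D, E, F, I, G, H.
B starts after A ends; A is clear from here.
C starts after B ends; B is clear from here.
D starts after C ends; C is clear from here.
E starts after D ends; D is clear from here.
F starts after E ends; E is clear from here.
I starts exactly when F ends (back-to-back, no overlap); F is clear from here.
G starts after I ends; I is clear from here.
H starts after G ends.
Every pair is clear; the schedule has no overlaps.

Yes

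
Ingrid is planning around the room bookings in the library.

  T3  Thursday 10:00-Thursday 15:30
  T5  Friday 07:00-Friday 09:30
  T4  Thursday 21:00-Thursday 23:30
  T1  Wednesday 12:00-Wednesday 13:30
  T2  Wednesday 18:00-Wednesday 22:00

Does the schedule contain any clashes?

No

Two intervals overlap when each starts before the other ends.
Sorted by start: T1, T2, T3, T4, T5.
T2 starts after T1 ends, so nothing later overlaps T1 either.
T3 starts after T2 ends, so nothing later overlaps T2 either.
T4 starts after T3 ends, so nothing later overlaps T3 either.
T5 starts after T4 ends.
Every pair is clear; the schedule has no overlaps.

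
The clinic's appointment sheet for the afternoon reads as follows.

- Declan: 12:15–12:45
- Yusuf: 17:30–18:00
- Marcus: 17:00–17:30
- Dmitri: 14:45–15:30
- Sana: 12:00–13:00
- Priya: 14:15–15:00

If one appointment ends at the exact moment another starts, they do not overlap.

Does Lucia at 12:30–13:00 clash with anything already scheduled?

Sana: starts 12:00 before Lucia ends 13:00, and ends 13:00 after Lucia starts 12:30 → overlap.
Declan: starts 12:15 before Lucia ends 13:00, and ends 12:45 after Lucia starts 12:30 → overlap.
Priya: starts 14:15 at or after Lucia ends 13:00 → clear.
Dmitri: starts 14:45 at or after Lucia ends 13:00 → clear.
Marcus: starts 17:00 at or after Lucia ends 13:00 → clear.
Yusuf: starts 17:30 at or after Lucia ends 13:00 → clear.
Lucia overlaps Sana, Declan.

Yes — it overlaps Declan, Sana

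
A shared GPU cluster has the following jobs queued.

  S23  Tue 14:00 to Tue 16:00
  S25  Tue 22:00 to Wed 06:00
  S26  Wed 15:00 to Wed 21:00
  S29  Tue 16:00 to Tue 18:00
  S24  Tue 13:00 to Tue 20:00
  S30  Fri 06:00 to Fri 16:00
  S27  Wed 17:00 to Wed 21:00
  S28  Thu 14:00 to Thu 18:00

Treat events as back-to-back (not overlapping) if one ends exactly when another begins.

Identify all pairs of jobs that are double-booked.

S23 & S24, S24 & S29, S26 & S27

Sorted by start: S24, S23, S29, S25, S26, S27, S28, S30.
S23 starts before S24 ends → S24 and S23 overlap.
S29 starts before S24 ends → S24 and S29 overlap.
S25 starts after S24 ends — done with S24.
S29 starts exactly when S23 ends (back-to-back, no overlap) — done with S23.
S25 starts after S29 ends — done with S29.
S26 starts after S25 ends — done with S25.
S27 starts before S26 ends → S26 and S27 overlap.
S28 starts after S26 ends — done with S26.
S28 starts after S27 ends — done with S27.
S30 starts after S28 ends.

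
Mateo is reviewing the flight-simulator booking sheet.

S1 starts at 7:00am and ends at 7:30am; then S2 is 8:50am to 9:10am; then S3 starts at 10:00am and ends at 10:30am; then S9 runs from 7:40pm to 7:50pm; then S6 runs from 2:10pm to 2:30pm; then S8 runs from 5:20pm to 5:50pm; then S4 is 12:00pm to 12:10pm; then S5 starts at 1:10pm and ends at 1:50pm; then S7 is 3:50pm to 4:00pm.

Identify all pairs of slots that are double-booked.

Sorted by start: S1, S2, S3, S4, S5, S6, S7, S8, S9.
S2 starts after S1 ends; S1 is clear from here.
S3 starts after S2 ends; S2 is clear from here.
S4 starts after S3 ends; S3 is clear from here.
S5 starts after S4 ends; S4 is clear from here.
S6 starts after S5 ends; S5 is clear from here.
S7 starts after S6 ends; S6 is clear from here.
S8 starts after S7 ends; S7 is clear from here.
S9 starts after S8 ends.

none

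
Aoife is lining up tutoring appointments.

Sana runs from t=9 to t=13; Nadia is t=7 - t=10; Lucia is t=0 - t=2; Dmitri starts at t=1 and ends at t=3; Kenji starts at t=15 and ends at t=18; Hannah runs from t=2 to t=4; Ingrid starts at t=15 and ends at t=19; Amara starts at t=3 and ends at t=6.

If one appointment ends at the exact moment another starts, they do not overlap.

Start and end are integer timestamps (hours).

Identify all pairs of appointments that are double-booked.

Amara & Hannah, Dmitri & Hannah, Dmitri & Lucia, Ingrid & Kenji, Nadia & Sana

Sorted by start: Lucia, Dmitri, Hannah, Amara, Nadia, Sana, Kenji, Ingrid.
Dmitri starts before Lucia ends → Lucia and Dmitri overlap.
Hannah starts exactly when Lucia ends (back-to-back, no overlap), so Lucia has no further overlaps.
Hannah starts before Dmitri ends → Dmitri and Hannah overlap.
Amara starts exactly when Dmitri ends (back-to-back, no overlap), so Dmitri has no further overlaps.
Amara starts before Hannah ends → Hannah and Amara overlap.
Nadia starts after Hannah ends, so Hannah has no further overlaps.
Nadia starts after Amara ends, so Amara has no further overlaps.
Sana starts before Nadia ends → Nadia and Sana overlap.
Kenji starts after Nadia ends, so Nadia has no further overlaps.
Kenji starts after Sana ends, so Sana has no further overlaps.
Ingrid starts before Kenji ends → Kenji and Ingrid overlap.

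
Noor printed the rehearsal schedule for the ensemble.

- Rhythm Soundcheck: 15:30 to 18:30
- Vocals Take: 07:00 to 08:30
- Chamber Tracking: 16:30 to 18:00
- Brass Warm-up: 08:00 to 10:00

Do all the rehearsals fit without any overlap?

No

Two intervals overlap when each starts before the other ends.
Sorted by start: Vocals Take, Brass Warm-up, Rhythm Soundcheck, Chamber Tracking.
Brass Warm-up starts before Vocals Take ends → Vocals Take and Brass Warm-up overlap.
That's a conflict, so the schedule is not conflict-free.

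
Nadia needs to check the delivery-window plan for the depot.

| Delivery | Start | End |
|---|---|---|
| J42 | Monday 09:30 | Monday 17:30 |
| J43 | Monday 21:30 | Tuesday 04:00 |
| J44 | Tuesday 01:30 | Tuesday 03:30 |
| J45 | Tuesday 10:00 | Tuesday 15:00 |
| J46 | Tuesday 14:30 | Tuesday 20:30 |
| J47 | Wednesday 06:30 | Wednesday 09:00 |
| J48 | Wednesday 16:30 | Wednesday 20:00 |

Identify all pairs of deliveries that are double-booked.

Check each pair: they overlap iff neither finishes before the other starts.
Sorted by start: J42, J43, J44, J45, J46, J47, J48.
J43 starts after J42 ends; J42 is clear from here.
J44 starts before J43 ends → J43 and J44 overlap.
J45 starts after J43 ends; J43 is clear from here.
J45 starts after J44 ends; J44 is clear from here.
J46 starts before J45 ends → J45 and J46 overlap.
J47 starts after J45 ends; J45 is clear from here.
J47 starts after J46 ends; J46 is clear from here.
J48 starts after J47 ends.

J43 & J44, J45 & J46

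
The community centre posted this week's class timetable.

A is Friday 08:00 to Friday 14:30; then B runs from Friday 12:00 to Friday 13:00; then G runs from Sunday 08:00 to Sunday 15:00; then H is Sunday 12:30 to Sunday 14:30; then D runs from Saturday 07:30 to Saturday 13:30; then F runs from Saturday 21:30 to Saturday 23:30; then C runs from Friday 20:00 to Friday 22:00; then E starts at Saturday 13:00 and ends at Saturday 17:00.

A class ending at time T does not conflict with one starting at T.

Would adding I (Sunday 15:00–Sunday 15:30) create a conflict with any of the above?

A: ends Friday 14:30 at or before I starts Sunday 15:00 → clear.
B: ends Friday 13:00 at or before I starts Sunday 15:00 → clear.
C: ends Friday 22:00 at or before I starts Sunday 15:00 → clear.
D: ends Saturday 13:30 at or before I starts Sunday 15:00 → clear.
E: ends Saturday 17:00 at or before I starts Sunday 15:00 → clear.
F: ends Saturday 23:30 at or before I starts Sunday 15:00 → clear.
G: ends Sunday 15:00 at or before I starts Sunday 15:00 → clear.
H: ends Sunday 14:30 at or before I starts Sunday 15:00 → clear.

No — it doesn't clash with anything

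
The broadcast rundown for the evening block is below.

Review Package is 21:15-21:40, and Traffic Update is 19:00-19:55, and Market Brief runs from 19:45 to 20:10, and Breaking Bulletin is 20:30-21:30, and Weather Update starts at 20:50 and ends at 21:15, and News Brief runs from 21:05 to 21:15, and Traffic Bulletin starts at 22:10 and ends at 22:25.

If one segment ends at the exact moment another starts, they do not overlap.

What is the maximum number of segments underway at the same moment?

3

Walk through starts and ends in time order (an end at T is processed before a start at T):
19:00 start Traffic Update → 1
19:45 start Market Brief → 2
19:55 end Traffic Update → 1
20:10 end Market Brief → 0
20:30 start Breaking Bulletin → 1
20:50 start Weather Update → 2
21:05 start News Brief → 3
21:15 end News Brief → 2
21:15 end Weather Update → 1
21:15 start Review Package → 2
21:30 end Breaking Bulletin → 1
21:40 end Review Package → 0
22:10 start Traffic Bulletin → 1
22:25 end Traffic Bulletin → 0
Peak is 3, at 21:05 (Breaking Bulletin, News Brief, Weather Update).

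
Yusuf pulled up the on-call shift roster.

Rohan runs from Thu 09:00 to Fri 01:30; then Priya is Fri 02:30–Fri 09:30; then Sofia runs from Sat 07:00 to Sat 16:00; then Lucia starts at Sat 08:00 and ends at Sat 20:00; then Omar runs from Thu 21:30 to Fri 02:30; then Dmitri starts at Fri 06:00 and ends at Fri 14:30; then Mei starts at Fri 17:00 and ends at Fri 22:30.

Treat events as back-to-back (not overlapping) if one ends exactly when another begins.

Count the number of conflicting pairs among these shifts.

Sorted by start: Rohan, Omar, Priya, Dmitri, Mei, Sofia, Lucia.
Omar starts before Rohan ends → Rohan and Omar overlap.
Priya starts after Rohan ends; Rohan is clear from here.
Priya starts exactly when Omar ends (back-to-back, no overlap); Omar is clear from here.
Dmitri starts before Priya ends → Priya and Dmitri overlap.
Mei starts after Priya ends; Priya is clear from here.
Mei starts after Dmitri ends; Dmitri is clear from here.
Sofia starts after Mei ends; Mei is clear from here.
Lucia starts before Sofia ends → Sofia and Lucia overlap.
Overlapping pairs: Dmitri & Priya, Lucia & Sofia, Omar & Rohan — 3 in total.

3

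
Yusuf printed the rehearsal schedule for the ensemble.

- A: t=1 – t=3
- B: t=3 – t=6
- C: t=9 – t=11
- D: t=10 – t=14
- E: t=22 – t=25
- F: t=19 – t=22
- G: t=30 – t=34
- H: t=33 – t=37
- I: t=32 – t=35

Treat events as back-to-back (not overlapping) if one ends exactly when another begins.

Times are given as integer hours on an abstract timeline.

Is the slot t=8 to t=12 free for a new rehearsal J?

A: ends t=3 at or before J starts t=8 → clear.
B: ends t=6 at or before J starts t=8 → clear.
C: starts t=9 before J ends t=12, and ends t=11 after J starts t=8 → overlap.
D: starts t=10 before J ends t=12, and ends t=14 after J starts t=8 → overlap.
F: starts t=19 at or after J ends t=12 → clear.
E: starts t=22 at or after J ends t=12 → clear.
G: starts t=30 at or after J ends t=12 → clear.
I: starts t=32 at or after J ends t=12 → clear.
H: starts t=33 at or after J ends t=12 → clear.
J overlaps C, D.

No — it overlaps C, D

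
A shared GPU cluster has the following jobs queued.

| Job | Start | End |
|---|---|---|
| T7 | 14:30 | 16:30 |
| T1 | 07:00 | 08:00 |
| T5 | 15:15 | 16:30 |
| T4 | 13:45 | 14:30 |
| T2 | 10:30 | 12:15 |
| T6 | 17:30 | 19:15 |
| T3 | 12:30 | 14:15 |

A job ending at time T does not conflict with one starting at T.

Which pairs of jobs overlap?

T3 & T4, T5 & T7

Sorted by start: T1, T2, T3, T4, T7, T5, T6.
T2 starts after T1 ends — done with T1.
T3 starts after T2 ends — done with T2.
T4 starts before T3 ends → T3 and T4 overlap.
T7 starts after T3 ends — done with T3.
T7 starts exactly when T4 ends (back-to-back, no overlap) — done with T4.
T5 starts before T7 ends → T7 and T5 overlap.
T6 starts after T7 ends.
T6 starts after T5 ends.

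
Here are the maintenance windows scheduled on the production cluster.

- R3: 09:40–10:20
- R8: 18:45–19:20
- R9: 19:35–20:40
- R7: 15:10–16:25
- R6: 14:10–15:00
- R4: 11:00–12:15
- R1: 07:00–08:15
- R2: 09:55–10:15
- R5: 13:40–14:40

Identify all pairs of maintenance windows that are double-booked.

Sorted by start: R1, R3, R2, R4, R5, R6, R7, R8, R9.
R3 starts after R1 ends — done with R1.
R2 starts before R3 ends → R3 and R2 overlap.
R4 starts after R3 ends — done with R3.
R4 starts after R2 ends — done with R2.
R5 starts after R4 ends — done with R4.
R6 starts before R5 ends → R5 and R6 overlap.
R7 starts after R5 ends — done with R5.
R7 starts after R6 ends — done with R6.
R8 starts after R7 ends — done with R7.
R9 starts after R8 ends.

R2 & R3, R5 & R6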